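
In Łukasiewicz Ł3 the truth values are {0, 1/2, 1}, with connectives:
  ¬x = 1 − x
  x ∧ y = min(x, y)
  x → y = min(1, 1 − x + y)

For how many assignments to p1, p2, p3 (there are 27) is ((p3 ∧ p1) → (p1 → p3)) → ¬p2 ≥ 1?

value 1: 9 assignments (counts)
value 1/2: 9 assignments
value 0: 9 assignments
So 9 of the 27 assignments meet the threshold.

9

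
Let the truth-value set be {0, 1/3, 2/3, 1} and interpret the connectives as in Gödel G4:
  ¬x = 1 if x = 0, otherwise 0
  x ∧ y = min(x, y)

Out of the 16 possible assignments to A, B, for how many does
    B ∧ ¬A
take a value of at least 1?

A = 0, B = 0 ↦ 0  <
A = 0, B = 1/3 ↦ 1/3  <
A = 0, B = 2/3 ↦ 2/3  <
A = 0, B = 1 ↦ 1  ≥
A = 1/3, B = 0 ↦ 0  <
A = 1/3, B = 1/3 ↦ 0  <
A = 1/3, B = 2/3 ↦ 0  <
A = 1/3, B = 1 ↦ 0  <
A = 2/3, B = 0 ↦ 0  <
A = 2/3, B = 1/3 ↦ 0  <
A = 2/3, B = 2/3 ↦ 0  <
A = 2/3, B = 1 ↦ 0  <
A = 1, B = 0 ↦ 0  <
A = 1, B = 1/3 ↦ 0  <
A = 1, B = 2/3 ↦ 0  <
A = 1, B = 1 ↦ 0  <
So 1 of the 16 assignments meets the threshold.

1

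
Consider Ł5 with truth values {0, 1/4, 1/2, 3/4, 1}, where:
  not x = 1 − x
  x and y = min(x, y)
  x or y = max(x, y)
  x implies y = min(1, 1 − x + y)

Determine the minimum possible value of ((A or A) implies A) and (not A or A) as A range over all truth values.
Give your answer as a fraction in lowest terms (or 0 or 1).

1/2

Take A = 1/2:
A or A = 1/2 or 1/2 = 1/2
(A or A) implies A = 1/2 implies 1/2 = 1
not A = not 1/2 = 1/2
not A or A = 1/2 or 1/2 = 1/2
((A or A) implies A) and (not A or A) = 1 and 1/2 = 1/2
No assignment yields a value below 1/2, so this is the minimum.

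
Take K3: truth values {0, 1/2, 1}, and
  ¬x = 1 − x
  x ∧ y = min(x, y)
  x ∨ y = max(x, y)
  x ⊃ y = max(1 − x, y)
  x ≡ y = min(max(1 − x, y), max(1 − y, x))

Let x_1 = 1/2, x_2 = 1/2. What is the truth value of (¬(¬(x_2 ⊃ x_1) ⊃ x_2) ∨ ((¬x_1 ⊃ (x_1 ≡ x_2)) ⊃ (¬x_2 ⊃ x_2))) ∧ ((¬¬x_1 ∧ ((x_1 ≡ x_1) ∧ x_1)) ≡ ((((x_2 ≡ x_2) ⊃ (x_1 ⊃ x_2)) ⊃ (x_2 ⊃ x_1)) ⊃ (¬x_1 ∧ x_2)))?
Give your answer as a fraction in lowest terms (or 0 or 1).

x_2 ⊃ x_1 = 1/2 ⊃ 1/2 = 1/2
¬(x_2 ⊃ x_1) = ¬1/2 = 1/2
¬(x_2 ⊃ x_1) ⊃ x_2 = 1/2 ⊃ 1/2 = 1/2
¬(¬(x_2 ⊃ x_1) ⊃ x_2) = ¬1/2 = 1/2
¬x_1 = ¬1/2 = 1/2
x_1 ≡ x_2 = 1/2 ≡ 1/2 = 1/2
¬x_1 ⊃ (x_1 ≡ x_2) = 1/2 ⊃ 1/2 = 1/2
¬x_2 = ¬1/2 = 1/2
¬x_2 ⊃ x_2 = 1/2 ⊃ 1/2 = 1/2
(¬x_1 ⊃ (x_1 ≡ x_2)) ⊃ (¬x_2 ⊃ x_2) = 1/2 ⊃ 1/2 = 1/2
¬(¬(x_2 ⊃ x_1) ⊃ x_2) ∨ ((¬x_1 ⊃ (x_1 ≡ x_2)) ⊃ (¬x_2 ⊃ x_2)) = 1/2 ∨ 1/2 = 1/2
¬x_1 = ¬1/2 = 1/2
¬¬x_1 = ¬1/2 = 1/2
x_1 ≡ x_1 = 1/2 ≡ 1/2 = 1/2
(x_1 ≡ x_1) ∧ x_1 = 1/2 ∧ 1/2 = 1/2
¬¬x_1 ∧ ((x_1 ≡ x_1) ∧ x_1) = 1/2 ∧ 1/2 = 1/2
x_2 ≡ x_2 = 1/2 ≡ 1/2 = 1/2
x_1 ⊃ x_2 = 1/2 ⊃ 1/2 = 1/2
(x_2 ≡ x_2) ⊃ (x_1 ⊃ x_2) = 1/2 ⊃ 1/2 = 1/2
x_2 ⊃ x_1 = 1/2 ⊃ 1/2 = 1/2
((x_2 ≡ x_2) ⊃ (x_1 ⊃ x_2)) ⊃ (x_2 ⊃ x_1) = 1/2 ⊃ 1/2 = 1/2
¬x_1 = ¬1/2 = 1/2
¬x_1 ∧ x_2 = 1/2 ∧ 1/2 = 1/2
(((x_2 ≡ x_2) ⊃ (x_1 ⊃ x_2)) ⊃ (x_2 ⊃ x_1)) ⊃ (¬x_1 ∧ x_2) = 1/2 ⊃ 1/2 = 1/2
(¬¬x_1 ∧ ((x_1 ≡ x_1) ∧ x_1)) ≡ ((((x_2 ≡ x_2) ⊃ (x_1 ⊃ x_2)) ⊃ (x_2 ⊃ x_1)) ⊃ (¬x_1 ∧ x_2)) = 1/2 ≡ 1/2 = 1/2
(¬(¬(x_2 ⊃ x_1) ⊃ x_2) ∨ ((¬x_1 ⊃ (x_1 ≡ x_2)) ⊃ (¬x_2 ⊃ x_2))) ∧ ((¬¬x_1 ∧ ((x_1 ≡ x_1) ∧ x_1)) ≡ ((((x_2 ≡ x_2) ⊃ (x_1 ⊃ x_2)) ⊃ (x_2 ⊃ x_1)) ⊃ (¬x_1 ∧ x_2))) = 1/2 ∧ 1/2 = 1/2

1/2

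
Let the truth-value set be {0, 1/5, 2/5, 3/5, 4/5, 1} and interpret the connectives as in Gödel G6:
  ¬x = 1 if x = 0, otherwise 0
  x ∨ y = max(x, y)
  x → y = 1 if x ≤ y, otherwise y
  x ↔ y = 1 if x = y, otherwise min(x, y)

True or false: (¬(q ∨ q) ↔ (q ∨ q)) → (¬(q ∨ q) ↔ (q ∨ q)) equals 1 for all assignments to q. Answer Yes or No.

q = 0 ↦ 1
q = 1/5 ↦ 1
q = 2/5 ↦ 1
q = 3/5 ↦ 1
q = 4/5 ↦ 1
q = 1 ↦ 1
Every assignment gives a value ≥ 1.

Yes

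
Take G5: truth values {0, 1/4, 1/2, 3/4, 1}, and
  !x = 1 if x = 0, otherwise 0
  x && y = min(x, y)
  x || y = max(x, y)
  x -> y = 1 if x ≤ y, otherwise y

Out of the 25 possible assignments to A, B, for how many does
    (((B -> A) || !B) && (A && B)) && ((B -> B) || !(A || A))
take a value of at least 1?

value 1: 1 assignment (counts)
value 3/4: 3 assignments
value 1/2: 5 assignments
value 1/4: 7 assignments
value 0: 9 assignments
So 1 of the 25 assignments meets the threshold.

1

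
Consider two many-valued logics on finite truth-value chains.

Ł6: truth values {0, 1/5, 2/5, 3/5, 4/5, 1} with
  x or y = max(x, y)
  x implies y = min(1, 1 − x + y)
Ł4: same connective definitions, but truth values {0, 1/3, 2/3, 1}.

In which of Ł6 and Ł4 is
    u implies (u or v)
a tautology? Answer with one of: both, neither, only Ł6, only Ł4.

In Ł6: every assignment gives 1 — tautology.
In Ł4: every assignment gives 1 — tautology.

both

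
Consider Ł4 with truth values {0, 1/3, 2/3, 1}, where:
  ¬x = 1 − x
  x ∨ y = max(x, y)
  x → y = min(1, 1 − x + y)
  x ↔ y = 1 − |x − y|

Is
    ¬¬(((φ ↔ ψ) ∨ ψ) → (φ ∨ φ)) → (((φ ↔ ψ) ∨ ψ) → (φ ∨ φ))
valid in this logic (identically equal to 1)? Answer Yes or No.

Yes

φ = 0, ψ = 0 ↦ 1
φ = 0, ψ = 1/3 ↦ 1
φ = 0, ψ = 2/3 ↦ 1
φ = 0, ψ = 1 ↦ 1
φ = 1/3, ψ = 0 ↦ 1
φ = 1/3, ψ = 1/3 ↦ 1
φ = 1/3, ψ = 2/3 ↦ 1
φ = 1/3, ψ = 1 ↦ 1
φ = 2/3, ψ = 0 ↦ 1
φ = 2/3, ψ = 1/3 ↦ 1
φ = 2/3, ψ = 2/3 ↦ 1
φ = 2/3, ψ = 1 ↦ 1
φ = 1, ψ = 0 ↦ 1
φ = 1, ψ = 1/3 ↦ 1
φ = 1, ψ = 2/3 ↦ 1
φ = 1, ψ = 1 ↦ 1
Every assignment gives a value ≥ 1.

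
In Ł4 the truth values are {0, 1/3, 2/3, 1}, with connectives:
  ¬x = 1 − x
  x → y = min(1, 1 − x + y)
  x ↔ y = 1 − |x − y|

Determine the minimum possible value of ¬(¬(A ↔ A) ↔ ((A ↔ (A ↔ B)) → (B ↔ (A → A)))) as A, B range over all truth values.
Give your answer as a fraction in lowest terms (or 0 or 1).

Take A = 1/3, B = 0:
A ↔ A = 1/3 ↔ 1/3 = 1
¬(A ↔ A) = ¬1 = 0
A ↔ B = 1/3 ↔ 0 = 2/3
A ↔ (A ↔ B) = 1/3 ↔ 2/3 = 2/3
A → A = 1/3 → 1/3 = 1
B ↔ (A → A) = 0 ↔ 1 = 0
(A ↔ (A ↔ B)) → (B ↔ (A → A)) = 2/3 → 0 = 1/3
¬(A ↔ A) ↔ ((A ↔ (A ↔ B)) → (B ↔ (A → A))) = 0 ↔ 1/3 = 2/3
¬(¬(A ↔ A) ↔ ((A ↔ (A ↔ B)) → (B ↔ (A → A)))) = ¬2/3 = 1/3
No assignment yields a value below 1/3, so this is the minimum.

1/3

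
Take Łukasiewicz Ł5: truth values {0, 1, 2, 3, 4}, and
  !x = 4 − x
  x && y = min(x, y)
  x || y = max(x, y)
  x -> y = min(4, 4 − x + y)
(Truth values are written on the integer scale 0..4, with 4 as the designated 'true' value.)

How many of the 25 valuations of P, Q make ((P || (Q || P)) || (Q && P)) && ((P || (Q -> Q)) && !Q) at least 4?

value 4: 1 assignment (counts)
value 3: 3 assignments
value 2: 7 assignments
value 1: 8 assignments
value 0: 6 assignments
So 1 of the 25 assignments meets the threshold.

1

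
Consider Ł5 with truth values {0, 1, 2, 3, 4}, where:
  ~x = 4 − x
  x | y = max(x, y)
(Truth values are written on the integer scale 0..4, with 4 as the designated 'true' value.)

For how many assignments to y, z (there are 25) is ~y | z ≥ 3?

value 4: 9 assignments (counts)
value 3: 7 assignments (counts)
value 2: 5 assignments
value 1: 3 assignments
value 0: 1 assignment
So 16 of the 25 assignments meet the threshold.

16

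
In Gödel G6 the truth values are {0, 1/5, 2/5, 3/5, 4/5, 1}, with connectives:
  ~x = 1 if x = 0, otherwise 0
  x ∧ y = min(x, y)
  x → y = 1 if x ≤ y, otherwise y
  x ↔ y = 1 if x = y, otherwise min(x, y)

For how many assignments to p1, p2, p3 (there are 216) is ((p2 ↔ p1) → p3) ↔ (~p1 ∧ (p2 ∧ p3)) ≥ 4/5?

30

value 1: 27 assignments (counts)
value 4/5: 3 assignments (counts)
value 3/5: 5 assignments
value 2/5: 7 assignments
value 1/5: 9 assignments
value 0: 165 assignments
So 30 of the 216 assignments meet the threshold.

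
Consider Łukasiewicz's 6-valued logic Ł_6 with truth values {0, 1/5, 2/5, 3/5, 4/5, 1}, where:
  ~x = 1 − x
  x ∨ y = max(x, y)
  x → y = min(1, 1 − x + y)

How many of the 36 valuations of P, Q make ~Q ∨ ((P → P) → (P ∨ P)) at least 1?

value 1: 11 assignments (counts)
value 4/5: 9 assignments
value 3/5: 7 assignments
value 2/5: 5 assignments
value 1/5: 3 assignments
value 0: 1 assignment
So 11 of the 36 assignments meet the threshold.

11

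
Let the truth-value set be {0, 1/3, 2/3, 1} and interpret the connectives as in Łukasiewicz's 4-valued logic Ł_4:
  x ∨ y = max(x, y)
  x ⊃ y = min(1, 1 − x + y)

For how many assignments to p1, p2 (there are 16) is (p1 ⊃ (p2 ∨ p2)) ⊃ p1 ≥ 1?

p1 = 0, p2 = 0 ↦ 0  <
p1 = 0, p2 = 1/3 ↦ 0  <
p1 = 0, p2 = 2/3 ↦ 0  <
p1 = 0, p2 = 1 ↦ 0  <
p1 = 1/3, p2 = 0 ↦ 2/3  <
p1 = 1/3, p2 = 1/3 ↦ 1/3  <
p1 = 1/3, p2 = 2/3 ↦ 1/3  <
p1 = 1/3, p2 = 1 ↦ 1/3  <
p1 = 2/3, p2 = 0 ↦ 1  ≥
p1 = 2/3, p2 = 1/3 ↦ 1  ≥
p1 = 2/3, p2 = 2/3 ↦ 2/3  <
p1 = 2/3, p2 = 1 ↦ 2/3  <
p1 = 1, p2 = 0 ↦ 1  ≥
p1 = 1, p2 = 1/3 ↦ 1  ≥
p1 = 1, p2 = 2/3 ↦ 1  ≥
p1 = 1, p2 = 1 ↦ 1  ≥
So 6 of the 16 assignments meet the threshold.

6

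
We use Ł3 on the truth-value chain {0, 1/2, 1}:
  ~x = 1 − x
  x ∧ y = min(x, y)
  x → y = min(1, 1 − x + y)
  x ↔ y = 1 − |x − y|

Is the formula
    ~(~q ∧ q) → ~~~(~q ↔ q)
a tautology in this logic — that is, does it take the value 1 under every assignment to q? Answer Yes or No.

Counterexample: take q = 1/2.
~q = ~1/2 = 1/2
~q ∧ q = 1/2 ∧ 1/2 = 1/2
~(~q ∧ q) = ~1/2 = 1/2
~q = ~1/2 = 1/2
~q ↔ q = 1/2 ↔ 1/2 = 1
~(~q ↔ q) = ~1 = 0
~~(~q ↔ q) = ~0 = 1
~~~(~q ↔ q) = ~1 = 0
~(~q ∧ q) → ~~~(~q ↔ q) = 1/2 → 0 = 1/2
This gives 1/2 ≠ 1.

No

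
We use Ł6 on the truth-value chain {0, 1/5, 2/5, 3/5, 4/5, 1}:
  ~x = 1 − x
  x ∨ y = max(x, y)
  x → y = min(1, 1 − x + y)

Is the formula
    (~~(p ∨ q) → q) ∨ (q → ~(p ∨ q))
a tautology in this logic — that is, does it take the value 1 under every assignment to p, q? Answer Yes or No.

No

Counterexample: take p = 4/5, q = 2/5.
p ∨ q = 4/5 ∨ 2/5 = 4/5
~(p ∨ q) = ~4/5 = 1/5
~~(p ∨ q) = ~1/5 = 4/5
~~(p ∨ q) → q = 4/5 → 2/5 = 3/5
p ∨ q = 4/5 ∨ 2/5 = 4/5
~(p ∨ q) = ~4/5 = 1/5
q → ~(p ∨ q) = 2/5 → 1/5 = 4/5
(~~(p ∨ q) → q) ∨ (q → ~(p ∨ q)) = 3/5 ∨ 4/5 = 4/5
This gives 4/5 ≠ 1.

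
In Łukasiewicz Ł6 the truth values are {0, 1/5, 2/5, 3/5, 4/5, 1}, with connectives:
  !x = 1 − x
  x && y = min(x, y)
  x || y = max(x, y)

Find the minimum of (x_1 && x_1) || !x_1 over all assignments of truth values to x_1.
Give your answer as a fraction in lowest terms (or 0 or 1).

Take x_1 = 2/5:
x_1 && x_1 = 2/5 && 2/5 = 2/5
!x_1 = !2/5 = 3/5
(x_1 && x_1) || !x_1 = 2/5 || 3/5 = 3/5
No assignment yields a value below 3/5, so this is the minimum.

3/5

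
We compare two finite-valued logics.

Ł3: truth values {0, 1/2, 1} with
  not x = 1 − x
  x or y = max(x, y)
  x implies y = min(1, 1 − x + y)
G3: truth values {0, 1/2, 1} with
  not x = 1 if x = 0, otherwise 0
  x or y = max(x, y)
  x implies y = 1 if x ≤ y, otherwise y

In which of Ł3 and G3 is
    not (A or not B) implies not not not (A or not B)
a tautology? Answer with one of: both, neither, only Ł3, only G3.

In Ł3: every assignment gives 1 — tautology.
In G3: every assignment gives 1 — tautology.

both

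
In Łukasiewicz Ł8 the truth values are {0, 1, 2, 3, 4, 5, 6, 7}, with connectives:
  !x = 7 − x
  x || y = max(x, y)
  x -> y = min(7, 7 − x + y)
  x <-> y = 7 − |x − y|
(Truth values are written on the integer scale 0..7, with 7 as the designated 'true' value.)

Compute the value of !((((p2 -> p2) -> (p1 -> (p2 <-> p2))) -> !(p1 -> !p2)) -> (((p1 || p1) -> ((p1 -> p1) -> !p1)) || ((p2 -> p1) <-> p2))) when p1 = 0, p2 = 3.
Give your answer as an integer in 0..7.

0

p2 -> p2 = 3 -> 3 = 7
p2 <-> p2 = 3 <-> 3 = 7
p1 -> (p2 <-> p2) = 0 -> 7 = 7
(p2 -> p2) -> (p1 -> (p2 <-> p2)) = 7 -> 7 = 7
!p2 = !3 = 4
p1 -> !p2 = 0 -> 4 = 7
!(p1 -> !p2) = !7 = 0
((p2 -> p2) -> (p1 -> (p2 <-> p2))) -> !(p1 -> !p2) = 7 -> 0 = 0
p1 || p1 = 0 || 0 = 0
p1 -> p1 = 0 -> 0 = 7
!p1 = !0 = 7
(p1 -> p1) -> !p1 = 7 -> 7 = 7
(p1 || p1) -> ((p1 -> p1) -> !p1) = 0 -> 7 = 7
p2 -> p1 = 3 -> 0 = 4
(p2 -> p1) <-> p2 = 4 <-> 3 = 6
((p1 || p1) -> ((p1 -> p1) -> !p1)) || ((p2 -> p1) <-> p2) = 7 || 6 = 7
(((p2 -> p2) -> (p1 -> (p2 <-> p2))) -> !(p1 -> !p2)) -> (((p1 || p1) -> ((p1 -> p1) -> !p1)) || ((p2 -> p1) <-> p2)) = 0 -> 7 = 7
!((((p2 -> p2) -> (p1 -> (p2 <-> p2))) -> !(p1 -> !p2)) -> (((p1 || p1) -> ((p1 -> p1) -> !p1)) || ((p2 -> p1) <-> p2))) = !7 = 0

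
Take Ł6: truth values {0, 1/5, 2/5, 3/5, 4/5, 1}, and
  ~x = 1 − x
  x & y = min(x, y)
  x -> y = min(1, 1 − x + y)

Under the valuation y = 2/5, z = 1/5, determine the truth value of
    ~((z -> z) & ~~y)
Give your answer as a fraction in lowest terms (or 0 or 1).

z -> z = 1/5 -> 1/5 = 1
~y = ~2/5 = 3/5
~~y = ~3/5 = 2/5
(z -> z) & ~~y = 1 & 2/5 = 2/5
~((z -> z) & ~~y) = ~2/5 = 3/5

3/5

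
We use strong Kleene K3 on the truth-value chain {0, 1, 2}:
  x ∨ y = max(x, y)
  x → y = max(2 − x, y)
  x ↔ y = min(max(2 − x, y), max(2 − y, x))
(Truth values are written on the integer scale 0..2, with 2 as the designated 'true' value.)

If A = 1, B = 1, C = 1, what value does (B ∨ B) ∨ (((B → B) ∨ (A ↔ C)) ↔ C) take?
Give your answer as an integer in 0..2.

1

B ∨ B = 1 ∨ 1 = 1
B → B = 1 → 1 = 1
A ↔ C = 1 ↔ 1 = 1
(B → B) ∨ (A ↔ C) = 1 ∨ 1 = 1
((B → B) ∨ (A ↔ C)) ↔ C = 1 ↔ 1 = 1
(B ∨ B) ∨ (((B → B) ∨ (A ↔ C)) ↔ C) = 1 ∨ 1 = 1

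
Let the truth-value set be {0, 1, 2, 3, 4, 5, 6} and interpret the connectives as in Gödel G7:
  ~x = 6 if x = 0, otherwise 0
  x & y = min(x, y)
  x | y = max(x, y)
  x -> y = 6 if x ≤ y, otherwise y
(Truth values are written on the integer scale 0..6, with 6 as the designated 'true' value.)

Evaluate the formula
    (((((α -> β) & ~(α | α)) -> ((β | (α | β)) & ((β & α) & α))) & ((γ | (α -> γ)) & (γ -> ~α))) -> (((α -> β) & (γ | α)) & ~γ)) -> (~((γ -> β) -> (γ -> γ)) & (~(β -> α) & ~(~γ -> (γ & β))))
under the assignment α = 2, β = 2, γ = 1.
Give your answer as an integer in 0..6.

α -> β = 2 -> 2 = 6
α | α = 2 | 2 = 2
~(α | α) = ~2 = 0
(α -> β) & ~(α | α) = 6 & 0 = 0
α | β = 2 | 2 = 2
β | (α | β) = 2 | 2 = 2
β & α = 2 & 2 = 2
(β & α) & α = 2 & 2 = 2
(β | (α | β)) & ((β & α) & α) = 2 & 2 = 2
((α -> β) & ~(α | α)) -> ((β | (α | β)) & ((β & α) & α)) = 0 -> 2 = 6
α -> γ = 2 -> 1 = 1
γ | (α -> γ) = 1 | 1 = 1
~α = ~2 = 0
γ -> ~α = 1 -> 0 = 0
(γ | (α -> γ)) & (γ -> ~α) = 1 & 0 = 0
(((α -> β) & ~(α | α)) -> ((β | (α | β)) & ((β & α) & α))) & ((γ | (α -> γ)) & (γ -> ~α)) = 6 & 0 = 0
α -> β = 2 -> 2 = 6
γ | α = 1 | 2 = 2
(α -> β) & (γ | α) = 6 & 2 = 2
~γ = ~1 = 0
((α -> β) & (γ | α)) & ~γ = 2 & 0 = 0
((((α -> β) & ~(α | α)) -> ((β | (α | β)) & ((β & α) & α))) & ((γ | (α -> γ)) & (γ -> ~α))) -> (((α -> β) & (γ | α)) & ~γ) = 0 -> 0 = 6
γ -> β = 1 -> 2 = 6
γ -> γ = 1 -> 1 = 6
(γ -> β) -> (γ -> γ) = 6 -> 6 = 6
~((γ -> β) -> (γ -> γ)) = ~6 = 0
β -> α = 2 -> 2 = 6
~(β -> α) = ~6 = 0
~γ = ~1 = 0
γ & β = 1 & 2 = 1
~γ -> (γ & β) = 0 -> 1 = 6
~(~γ -> (γ & β)) = ~6 = 0
~(β -> α) & ~(~γ -> (γ & β)) = 0 & 0 = 0
~((γ -> β) -> (γ -> γ)) & (~(β -> α) & ~(~γ -> (γ & β))) = 0 & 0 = 0
(((((α -> β) & ~(α | α)) -> ((β | (α | β)) & ((β & α) & α))) & ((γ | (α -> γ)) & (γ -> ~α))) -> (((α -> β) & (γ | α)) & ~γ)) -> (~((γ -> β) -> (γ -> γ)) & (~(β -> α) & ~(~γ -> (γ & β)))) = 6 -> 0 = 0

0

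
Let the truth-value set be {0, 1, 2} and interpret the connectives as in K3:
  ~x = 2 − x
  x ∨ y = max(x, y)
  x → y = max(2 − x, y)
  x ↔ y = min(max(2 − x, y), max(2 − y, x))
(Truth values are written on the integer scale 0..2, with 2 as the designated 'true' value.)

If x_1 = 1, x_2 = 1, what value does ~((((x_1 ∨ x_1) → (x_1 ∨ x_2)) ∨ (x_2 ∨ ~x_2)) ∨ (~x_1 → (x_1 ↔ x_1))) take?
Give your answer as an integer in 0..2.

x_1 ∨ x_1 = 1 ∨ 1 = 1
x_1 ∨ x_2 = 1 ∨ 1 = 1
(x_1 ∨ x_1) → (x_1 ∨ x_2) = 1 → 1 = 1
~x_2 = ~1 = 1
x_2 ∨ ~x_2 = 1 ∨ 1 = 1
((x_1 ∨ x_1) → (x_1 ∨ x_2)) ∨ (x_2 ∨ ~x_2) = 1 ∨ 1 = 1
~x_1 = ~1 = 1
x_1 ↔ x_1 = 1 ↔ 1 = 1
~x_1 → (x_1 ↔ x_1) = 1 → 1 = 1
(((x_1 ∨ x_1) → (x_1 ∨ x_2)) ∨ (x_2 ∨ ~x_2)) ∨ (~x_1 → (x_1 ↔ x_1)) = 1 ∨ 1 = 1
~((((x_1 ∨ x_1) → (x_1 ∨ x_2)) ∨ (x_2 ∨ ~x_2)) ∨ (~x_1 → (x_1 ↔ x_1))) = ~1 = 1

1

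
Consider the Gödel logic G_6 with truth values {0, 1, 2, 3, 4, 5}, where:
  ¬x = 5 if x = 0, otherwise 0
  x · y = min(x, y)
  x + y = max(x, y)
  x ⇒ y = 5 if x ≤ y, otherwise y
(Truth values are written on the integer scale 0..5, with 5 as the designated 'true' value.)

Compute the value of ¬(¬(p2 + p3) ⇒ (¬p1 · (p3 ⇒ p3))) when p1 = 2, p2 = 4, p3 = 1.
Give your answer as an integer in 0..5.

p2 + p3 = 4 + 1 = 4
¬(p2 + p3) = ¬4 = 0
¬p1 = ¬2 = 0
p3 ⇒ p3 = 1 ⇒ 1 = 5
¬p1 · (p3 ⇒ p3) = 0 · 5 = 0
¬(p2 + p3) ⇒ (¬p1 · (p3 ⇒ p3)) = 0 ⇒ 0 = 5
¬(¬(p2 + p3) ⇒ (¬p1 · (p3 ⇒ p3))) = ¬5 = 0

0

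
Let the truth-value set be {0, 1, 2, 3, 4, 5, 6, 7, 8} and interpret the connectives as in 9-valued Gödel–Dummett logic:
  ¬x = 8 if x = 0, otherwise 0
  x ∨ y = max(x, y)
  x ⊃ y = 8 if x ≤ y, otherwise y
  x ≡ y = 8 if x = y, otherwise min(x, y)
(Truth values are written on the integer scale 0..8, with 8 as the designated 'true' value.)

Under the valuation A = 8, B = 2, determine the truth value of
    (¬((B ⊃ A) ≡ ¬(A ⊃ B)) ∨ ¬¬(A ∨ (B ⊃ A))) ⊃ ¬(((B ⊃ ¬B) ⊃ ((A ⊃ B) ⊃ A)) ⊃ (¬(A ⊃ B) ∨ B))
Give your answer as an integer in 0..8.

B ⊃ A = 2 ⊃ 8 = 8
A ⊃ B = 8 ⊃ 2 = 2
¬(A ⊃ B) = ¬2 = 0
(B ⊃ A) ≡ ¬(A ⊃ B) = 8 ≡ 0 = 0
¬((B ⊃ A) ≡ ¬(A ⊃ B)) = ¬0 = 8
B ⊃ A = 2 ⊃ 8 = 8
A ∨ (B ⊃ A) = 8 ∨ 8 = 8
¬(A ∨ (B ⊃ A)) = ¬8 = 0
¬¬(A ∨ (B ⊃ A)) = ¬0 = 8
¬((B ⊃ A) ≡ ¬(A ⊃ B)) ∨ ¬¬(A ∨ (B ⊃ A)) = 8 ∨ 8 = 8
¬B = ¬2 = 0
B ⊃ ¬B = 2 ⊃ 0 = 0
A ⊃ B = 8 ⊃ 2 = 2
(A ⊃ B) ⊃ A = 2 ⊃ 8 = 8
(B ⊃ ¬B) ⊃ ((A ⊃ B) ⊃ A) = 0 ⊃ 8 = 8
A ⊃ B = 8 ⊃ 2 = 2
¬(A ⊃ B) = ¬2 = 0
¬(A ⊃ B) ∨ B = 0 ∨ 2 = 2
((B ⊃ ¬B) ⊃ ((A ⊃ B) ⊃ A)) ⊃ (¬(A ⊃ B) ∨ B) = 8 ⊃ 2 = 2
¬(((B ⊃ ¬B) ⊃ ((A ⊃ B) ⊃ A)) ⊃ (¬(A ⊃ B) ∨ B)) = ¬2 = 0
(¬((B ⊃ A) ≡ ¬(A ⊃ B)) ∨ ¬¬(A ∨ (B ⊃ A))) ⊃ ¬(((B ⊃ ¬B) ⊃ ((A ⊃ B) ⊃ A)) ⊃ (¬(A ⊃ B) ∨ B)) = 8 ⊃ 0 = 0

0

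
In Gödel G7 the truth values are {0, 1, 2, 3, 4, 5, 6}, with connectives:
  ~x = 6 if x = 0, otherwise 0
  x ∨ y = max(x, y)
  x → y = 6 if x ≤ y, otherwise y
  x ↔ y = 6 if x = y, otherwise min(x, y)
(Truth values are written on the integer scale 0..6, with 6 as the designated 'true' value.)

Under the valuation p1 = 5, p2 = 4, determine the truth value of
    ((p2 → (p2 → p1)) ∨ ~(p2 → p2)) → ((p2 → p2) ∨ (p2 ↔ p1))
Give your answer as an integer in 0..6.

p2 → p1 = 4 → 5 = 6
p2 → (p2 → p1) = 4 → 6 = 6
p2 → p2 = 4 → 4 = 6
~(p2 → p2) = ~6 = 0
(p2 → (p2 → p1)) ∨ ~(p2 → p2) = 6 ∨ 0 = 6
p2 → p2 = 4 → 4 = 6
p2 ↔ p1 = 4 ↔ 5 = 4
(p2 → p2) ∨ (p2 ↔ p1) = 6 ∨ 4 = 6
((p2 → (p2 → p1)) ∨ ~(p2 → p2)) → ((p2 → p2) ∨ (p2 ↔ p1)) = 6 → 6 = 6

6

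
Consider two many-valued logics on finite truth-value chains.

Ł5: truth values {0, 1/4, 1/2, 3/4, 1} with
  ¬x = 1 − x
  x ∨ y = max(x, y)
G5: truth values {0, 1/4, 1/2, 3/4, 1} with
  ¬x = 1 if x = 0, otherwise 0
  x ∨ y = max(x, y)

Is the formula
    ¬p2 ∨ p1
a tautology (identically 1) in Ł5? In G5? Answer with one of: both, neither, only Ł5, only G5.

neither

In Ł5: at p1 = 0, p2 = 1/4 the value is 3/4 — not a tautology.
In G5: at p1 = 0, p2 = 1/4 the value is 0 — not a tautology.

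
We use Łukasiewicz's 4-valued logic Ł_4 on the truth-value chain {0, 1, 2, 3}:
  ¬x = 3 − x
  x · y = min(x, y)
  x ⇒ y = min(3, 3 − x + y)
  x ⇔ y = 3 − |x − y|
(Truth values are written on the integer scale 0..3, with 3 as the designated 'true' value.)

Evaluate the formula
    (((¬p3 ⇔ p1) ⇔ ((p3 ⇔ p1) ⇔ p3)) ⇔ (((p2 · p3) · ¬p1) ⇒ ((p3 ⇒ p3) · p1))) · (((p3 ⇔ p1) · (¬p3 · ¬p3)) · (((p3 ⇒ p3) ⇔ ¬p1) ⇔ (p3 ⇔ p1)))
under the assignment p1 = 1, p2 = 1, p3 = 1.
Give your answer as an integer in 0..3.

¬p3 = ¬1 = 2
¬p3 ⇔ p1 = 2 ⇔ 1 = 2
p3 ⇔ p1 = 1 ⇔ 1 = 3
(p3 ⇔ p1) ⇔ p3 = 3 ⇔ 1 = 1
(¬p3 ⇔ p1) ⇔ ((p3 ⇔ p1) ⇔ p3) = 2 ⇔ 1 = 2
p2 · p3 = 1 · 1 = 1
¬p1 = ¬1 = 2
(p2 · p3) · ¬p1 = 1 · 2 = 1
p3 ⇒ p3 = 1 ⇒ 1 = 3
(p3 ⇒ p3) · p1 = 3 · 1 = 1
((p2 · p3) · ¬p1) ⇒ ((p3 ⇒ p3) · p1) = 1 ⇒ 1 = 3
((¬p3 ⇔ p1) ⇔ ((p3 ⇔ p1) ⇔ p3)) ⇔ (((p2 · p3) · ¬p1) ⇒ ((p3 ⇒ p3) · p1)) = 2 ⇔ 3 = 2
p3 ⇔ p1 = 1 ⇔ 1 = 3
¬p3 = ¬1 = 2
¬p3 = ¬1 = 2
¬p3 · ¬p3 = 2 · 2 = 2
(p3 ⇔ p1) · (¬p3 · ¬p3) = 3 · 2 = 2
p3 ⇒ p3 = 1 ⇒ 1 = 3
¬p1 = ¬1 = 2
(p3 ⇒ p3) ⇔ ¬p1 = 3 ⇔ 2 = 2
p3 ⇔ p1 = 1 ⇔ 1 = 3
((p3 ⇒ p3) ⇔ ¬p1) ⇔ (p3 ⇔ p1) = 2 ⇔ 3 = 2
((p3 ⇔ p1) · (¬p3 · ¬p3)) · (((p3 ⇒ p3) ⇔ ¬p1) ⇔ (p3 ⇔ p1)) = 2 · 2 = 2
(((¬p3 ⇔ p1) ⇔ ((p3 ⇔ p1) ⇔ p3)) ⇔ (((p2 · p3) · ¬p1) ⇒ ((p3 ⇒ p3) · p1))) · (((p3 ⇔ p1) · (¬p3 · ¬p3)) · (((p3 ⇒ p3) ⇔ ¬p1) ⇔ (p3 ⇔ p1))) = 2 · 2 = 2

2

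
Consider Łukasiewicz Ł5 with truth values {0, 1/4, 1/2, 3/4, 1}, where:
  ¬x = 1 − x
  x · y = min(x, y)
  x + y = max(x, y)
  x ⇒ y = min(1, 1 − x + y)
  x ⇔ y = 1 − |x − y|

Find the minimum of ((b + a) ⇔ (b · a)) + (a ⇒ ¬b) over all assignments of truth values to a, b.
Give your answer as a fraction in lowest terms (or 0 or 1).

Take a = 1/2, b = 1:
b + a = 1 + 1/2 = 1
b · a = 1 · 1/2 = 1/2
(b + a) ⇔ (b · a) = 1 ⇔ 1/2 = 1/2
¬b = ¬1 = 0
a ⇒ ¬b = 1/2 ⇒ 0 = 1/2
((b + a) ⇔ (b · a)) + (a ⇒ ¬b) = 1/2 + 1/2 = 1/2
No assignment yields a value below 1/2, so this is the minimum.

1/2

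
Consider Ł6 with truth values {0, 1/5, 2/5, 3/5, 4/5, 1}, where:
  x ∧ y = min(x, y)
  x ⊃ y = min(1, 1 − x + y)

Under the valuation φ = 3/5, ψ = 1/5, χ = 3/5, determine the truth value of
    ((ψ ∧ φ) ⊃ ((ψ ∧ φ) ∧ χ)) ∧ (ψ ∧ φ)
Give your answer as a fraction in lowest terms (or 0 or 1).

1/5

ψ ∧ φ = 1/5 ∧ 3/5 = 1/5
ψ ∧ φ = 1/5 ∧ 3/5 = 1/5
(ψ ∧ φ) ∧ χ = 1/5 ∧ 3/5 = 1/5
(ψ ∧ φ) ⊃ ((ψ ∧ φ) ∧ χ) = 1/5 ⊃ 1/5 = 1
ψ ∧ φ = 1/5 ∧ 3/5 = 1/5
((ψ ∧ φ) ⊃ ((ψ ∧ φ) ∧ χ)) ∧ (ψ ∧ φ) = 1 ∧ 1/5 = 1/5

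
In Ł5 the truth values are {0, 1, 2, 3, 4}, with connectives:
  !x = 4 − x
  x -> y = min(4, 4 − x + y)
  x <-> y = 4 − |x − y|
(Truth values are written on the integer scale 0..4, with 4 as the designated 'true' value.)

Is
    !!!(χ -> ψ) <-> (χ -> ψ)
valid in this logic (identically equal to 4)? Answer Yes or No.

Counterexample: take ψ = 0, χ = 0.
χ -> ψ = 0 -> 0 = 4
!(χ -> ψ) = !4 = 0
!!(χ -> ψ) = !0 = 4
!!!(χ -> ψ) = !4 = 0
χ -> ψ = 0 -> 0 = 4
!!!(χ -> ψ) <-> (χ -> ψ) = 0 <-> 4 = 0
This gives 0 ≠ 4.

No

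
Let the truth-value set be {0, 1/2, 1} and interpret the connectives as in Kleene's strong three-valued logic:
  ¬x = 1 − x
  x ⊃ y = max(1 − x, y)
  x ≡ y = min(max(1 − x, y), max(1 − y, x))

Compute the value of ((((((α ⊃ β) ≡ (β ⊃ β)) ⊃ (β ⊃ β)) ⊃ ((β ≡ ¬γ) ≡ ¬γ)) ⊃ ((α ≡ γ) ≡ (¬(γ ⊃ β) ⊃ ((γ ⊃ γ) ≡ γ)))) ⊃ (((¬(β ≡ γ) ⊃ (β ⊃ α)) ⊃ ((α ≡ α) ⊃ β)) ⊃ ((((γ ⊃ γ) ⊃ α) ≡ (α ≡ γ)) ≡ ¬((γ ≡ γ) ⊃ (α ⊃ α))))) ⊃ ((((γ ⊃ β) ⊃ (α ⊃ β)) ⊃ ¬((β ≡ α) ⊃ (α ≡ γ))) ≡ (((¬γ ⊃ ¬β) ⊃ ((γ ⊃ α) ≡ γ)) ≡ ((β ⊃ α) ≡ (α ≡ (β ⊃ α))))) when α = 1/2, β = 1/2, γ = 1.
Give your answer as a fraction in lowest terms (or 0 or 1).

α ⊃ β = 1/2 ⊃ 1/2 = 1/2
β ⊃ β = 1/2 ⊃ 1/2 = 1/2
(α ⊃ β) ≡ (β ⊃ β) = 1/2 ≡ 1/2 = 1/2
β ⊃ β = 1/2 ⊃ 1/2 = 1/2
((α ⊃ β) ≡ (β ⊃ β)) ⊃ (β ⊃ β) = 1/2 ⊃ 1/2 = 1/2
¬γ = ¬1 = 0
β ≡ ¬γ = 1/2 ≡ 0 = 1/2
¬γ = ¬1 = 0
(β ≡ ¬γ) ≡ ¬γ = 1/2 ≡ 0 = 1/2
(((α ⊃ β) ≡ (β ⊃ β)) ⊃ (β ⊃ β)) ⊃ ((β ≡ ¬γ) ≡ ¬γ) = 1/2 ⊃ 1/2 = 1/2
α ≡ γ = 1/2 ≡ 1 = 1/2
γ ⊃ β = 1 ⊃ 1/2 = 1/2
¬(γ ⊃ β) = ¬1/2 = 1/2
γ ⊃ γ = 1 ⊃ 1 = 1
(γ ⊃ γ) ≡ γ = 1 ≡ 1 = 1
¬(γ ⊃ β) ⊃ ((γ ⊃ γ) ≡ γ) = 1/2 ⊃ 1 = 1
(α ≡ γ) ≡ (¬(γ ⊃ β) ⊃ ((γ ⊃ γ) ≡ γ)) = 1/2 ≡ 1 = 1/2
((((α ⊃ β) ≡ (β ⊃ β)) ⊃ (β ⊃ β)) ⊃ ((β ≡ ¬γ) ≡ ¬γ)) ⊃ ((α ≡ γ) ≡ (¬(γ ⊃ β) ⊃ ((γ ⊃ γ) ≡ γ))) = 1/2 ⊃ 1/2 = 1/2
β ≡ γ = 1/2 ≡ 1 = 1/2
¬(β ≡ γ) = ¬1/2 = 1/2
β ⊃ α = 1/2 ⊃ 1/2 = 1/2
¬(β ≡ γ) ⊃ (β ⊃ α) = 1/2 ⊃ 1/2 = 1/2
α ≡ α = 1/2 ≡ 1/2 = 1/2
(α ≡ α) ⊃ β = 1/2 ⊃ 1/2 = 1/2
(¬(β ≡ γ) ⊃ (β ⊃ α)) ⊃ ((α ≡ α) ⊃ β) = 1/2 ⊃ 1/2 = 1/2
γ ⊃ γ = 1 ⊃ 1 = 1
(γ ⊃ γ) ⊃ α = 1 ⊃ 1/2 = 1/2
α ≡ γ = 1/2 ≡ 1 = 1/2
((γ ⊃ γ) ⊃ α) ≡ (α ≡ γ) = 1/2 ≡ 1/2 = 1/2
γ ≡ γ = 1 ≡ 1 = 1
α ⊃ α = 1/2 ⊃ 1/2 = 1/2
(γ ≡ γ) ⊃ (α ⊃ α) = 1 ⊃ 1/2 = 1/2
¬((γ ≡ γ) ⊃ (α ⊃ α)) = ¬1/2 = 1/2
(((γ ⊃ γ) ⊃ α) ≡ (α ≡ γ)) ≡ ¬((γ ≡ γ) ⊃ (α ⊃ α)) = 1/2 ≡ 1/2 = 1/2
((¬(β ≡ γ) ⊃ (β ⊃ α)) ⊃ ((α ≡ α) ⊃ β)) ⊃ ((((γ ⊃ γ) ⊃ α) ≡ (α ≡ γ)) ≡ ¬((γ ≡ γ) ⊃ (α ⊃ α))) = 1/2 ⊃ 1/2 = 1/2
(((((α ⊃ β) ≡ (β ⊃ β)) ⊃ (β ⊃ β)) ⊃ ((β ≡ ¬γ) ≡ ¬γ)) ⊃ ((α ≡ γ) ≡ (¬(γ ⊃ β) ⊃ ((γ ⊃ γ) ≡ γ)))) ⊃ (((¬(β ≡ γ) ⊃ (β ⊃ α)) ⊃ ((α ≡ α) ⊃ β)) ⊃ ((((γ ⊃ γ) ⊃ α) ≡ (α ≡ γ)) ≡ ¬((γ ≡ γ) ⊃ (α ⊃ α)))) = 1/2 ⊃ 1/2 = 1/2
γ ⊃ β = 1 ⊃ 1/2 = 1/2
α ⊃ β = 1/2 ⊃ 1/2 = 1/2
(γ ⊃ β) ⊃ (α ⊃ β) = 1/2 ⊃ 1/2 = 1/2
β ≡ α = 1/2 ≡ 1/2 = 1/2
α ≡ γ = 1/2 ≡ 1 = 1/2
(β ≡ α) ⊃ (α ≡ γ) = 1/2 ⊃ 1/2 = 1/2
¬((β ≡ α) ⊃ (α ≡ γ)) = ¬1/2 = 1/2
((γ ⊃ β) ⊃ (α ⊃ β)) ⊃ ¬((β ≡ α) ⊃ (α ≡ γ)) = 1/2 ⊃ 1/2 = 1/2
¬γ = ¬1 = 0
¬β = ¬1/2 = 1/2
¬γ ⊃ ¬β = 0 ⊃ 1/2 = 1
γ ⊃ α = 1 ⊃ 1/2 = 1/2
(γ ⊃ α) ≡ γ = 1/2 ≡ 1 = 1/2
(¬γ ⊃ ¬β) ⊃ ((γ ⊃ α) ≡ γ) = 1 ⊃ 1/2 = 1/2
β ⊃ α = 1/2 ⊃ 1/2 = 1/2
β ⊃ α = 1/2 ⊃ 1/2 = 1/2
α ≡ (β ⊃ α) = 1/2 ≡ 1/2 = 1/2
(β ⊃ α) ≡ (α ≡ (β ⊃ α)) = 1/2 ≡ 1/2 = 1/2
((¬γ ⊃ ¬β) ⊃ ((γ ⊃ α) ≡ γ)) ≡ ((β ⊃ α) ≡ (α ≡ (β ⊃ α))) = 1/2 ≡ 1/2 = 1/2
(((γ ⊃ β) ⊃ (α ⊃ β)) ⊃ ¬((β ≡ α) ⊃ (α ≡ γ))) ≡ (((¬γ ⊃ ¬β) ⊃ ((γ ⊃ α) ≡ γ)) ≡ ((β ⊃ α) ≡ (α ≡ (β ⊃ α)))) = 1/2 ≡ 1/2 = 1/2
((((((α ⊃ β) ≡ (β ⊃ β)) ⊃ (β ⊃ β)) ⊃ ((β ≡ ¬γ) ≡ ¬γ)) ⊃ ((α ≡ γ) ≡ (¬(γ ⊃ β) ⊃ ((γ ⊃ γ) ≡ γ)))) ⊃ (((¬(β ≡ γ) ⊃ (β ⊃ α)) ⊃ ((α ≡ α) ⊃ β)) ⊃ ((((γ ⊃ γ) ⊃ α) ≡ (α ≡ γ)) ≡ ¬((γ ≡ γ) ⊃ (α ⊃ α))))) ⊃ ((((γ ⊃ β) ⊃ (α ⊃ β)) ⊃ ¬((β ≡ α) ⊃ (α ≡ γ))) ≡ (((¬γ ⊃ ¬β) ⊃ ((γ ⊃ α) ≡ γ)) ≡ ((β ⊃ α) ≡ (α ≡ (β ⊃ α))))) = 1/2 ⊃ 1/2 = 1/2

1/2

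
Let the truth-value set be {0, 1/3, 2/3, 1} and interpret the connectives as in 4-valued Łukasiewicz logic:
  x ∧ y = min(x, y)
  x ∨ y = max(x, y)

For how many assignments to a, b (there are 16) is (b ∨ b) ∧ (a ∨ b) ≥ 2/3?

8

a = 0, b = 0 ↦ 0  <
a = 0, b = 1/3 ↦ 1/3  <
a = 0, b = 2/3 ↦ 2/3  ≥
a = 0, b = 1 ↦ 1  ≥
a = 1/3, b = 0 ↦ 0  <
a = 1/3, b = 1/3 ↦ 1/3  <
a = 1/3, b = 2/3 ↦ 2/3  ≥
a = 1/3, b = 1 ↦ 1  ≥
a = 2/3, b = 0 ↦ 0  <
a = 2/3, b = 1/3 ↦ 1/3  <
a = 2/3, b = 2/3 ↦ 2/3  ≥
a = 2/3, b = 1 ↦ 1  ≥
a = 1, b = 0 ↦ 0  <
a = 1, b = 1/3 ↦ 1/3  <
a = 1, b = 2/3 ↦ 2/3  ≥
a = 1, b = 1 ↦ 1  ≥
So 8 of the 16 assignments meet the threshold.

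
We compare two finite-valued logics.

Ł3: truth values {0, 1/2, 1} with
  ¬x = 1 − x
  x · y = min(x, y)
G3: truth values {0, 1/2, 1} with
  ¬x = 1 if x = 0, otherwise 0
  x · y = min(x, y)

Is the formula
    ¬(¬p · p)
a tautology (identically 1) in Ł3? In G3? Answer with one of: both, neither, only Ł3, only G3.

only G3

In Ł3: at p = 1/2 the value is 1/2 — not a tautology.
In G3: every assignment gives 1 — tautology.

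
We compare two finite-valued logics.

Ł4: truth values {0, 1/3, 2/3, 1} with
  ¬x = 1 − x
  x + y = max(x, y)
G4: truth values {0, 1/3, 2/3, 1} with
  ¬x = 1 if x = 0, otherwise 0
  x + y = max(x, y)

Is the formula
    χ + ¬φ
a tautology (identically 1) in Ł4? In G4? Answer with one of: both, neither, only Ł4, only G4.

neither

In Ł4: at φ = 1/3, χ = 0 the value is 2/3 — not a tautology.
In G4: at φ = 1/3, χ = 0 the value is 0 — not a tautology.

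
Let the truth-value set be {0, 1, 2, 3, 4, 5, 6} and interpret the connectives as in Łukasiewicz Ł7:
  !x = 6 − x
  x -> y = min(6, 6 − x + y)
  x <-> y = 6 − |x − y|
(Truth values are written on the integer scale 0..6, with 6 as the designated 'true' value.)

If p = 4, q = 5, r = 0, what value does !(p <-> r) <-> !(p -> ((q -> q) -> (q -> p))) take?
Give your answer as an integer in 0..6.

2

p <-> r = 4 <-> 0 = 2
!(p <-> r) = !2 = 4
q -> q = 5 -> 5 = 6
q -> p = 5 -> 4 = 5
(q -> q) -> (q -> p) = 6 -> 5 = 5
p -> ((q -> q) -> (q -> p)) = 4 -> 5 = 6
!(p -> ((q -> q) -> (q -> p))) = !6 = 0
!(p <-> r) <-> !(p -> ((q -> q) -> (q -> p))) = 4 <-> 0 = 2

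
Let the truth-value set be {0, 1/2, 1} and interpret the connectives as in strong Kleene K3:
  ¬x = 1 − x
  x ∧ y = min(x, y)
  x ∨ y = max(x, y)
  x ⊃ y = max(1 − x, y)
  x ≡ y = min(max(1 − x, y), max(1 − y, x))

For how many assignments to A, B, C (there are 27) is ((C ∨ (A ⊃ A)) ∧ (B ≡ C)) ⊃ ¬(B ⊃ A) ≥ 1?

value 1: 8 assignments (counts)
value 1/2: 16 assignments
value 0: 3 assignments
So 8 of the 27 assignments meet the threshold.

8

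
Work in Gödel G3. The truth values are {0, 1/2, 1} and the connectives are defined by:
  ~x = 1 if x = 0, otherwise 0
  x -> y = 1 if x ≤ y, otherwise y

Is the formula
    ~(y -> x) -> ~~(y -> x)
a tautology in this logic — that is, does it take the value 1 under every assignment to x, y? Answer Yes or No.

No

Counterexample: take x = 0, y = 1/2.
y -> x = 1/2 -> 0 = 0
~(y -> x) = ~0 = 1
~(y -> x) = ~0 = 1
~~(y -> x) = ~1 = 0
~(y -> x) -> ~~(y -> x) = 1 -> 0 = 0
This gives 0 ≠ 1.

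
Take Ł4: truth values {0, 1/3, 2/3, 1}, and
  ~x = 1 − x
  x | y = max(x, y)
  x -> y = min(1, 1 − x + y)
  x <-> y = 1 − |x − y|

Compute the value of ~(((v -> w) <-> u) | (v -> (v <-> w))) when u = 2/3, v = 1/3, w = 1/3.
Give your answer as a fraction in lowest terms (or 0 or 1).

v -> w = 1/3 -> 1/3 = 1
(v -> w) <-> u = 1 <-> 2/3 = 2/3
v <-> w = 1/3 <-> 1/3 = 1
v -> (v <-> w) = 1/3 -> 1 = 1
((v -> w) <-> u) | (v -> (v <-> w)) = 2/3 | 1 = 1
~(((v -> w) <-> u) | (v -> (v <-> w))) = ~1 = 0

0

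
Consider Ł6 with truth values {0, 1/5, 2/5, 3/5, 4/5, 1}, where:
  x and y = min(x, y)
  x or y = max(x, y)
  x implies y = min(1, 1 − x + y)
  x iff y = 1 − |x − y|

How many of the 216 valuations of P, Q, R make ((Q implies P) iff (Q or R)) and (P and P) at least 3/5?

81

value 1: 11 assignments (counts)
value 4/5: 29 assignments (counts)
value 3/5: 41 assignments (counts)
value 2/5: 47 assignments
value 1/5: 47 assignments
value 0: 41 assignments
So 81 of the 216 assignments meet the threshold.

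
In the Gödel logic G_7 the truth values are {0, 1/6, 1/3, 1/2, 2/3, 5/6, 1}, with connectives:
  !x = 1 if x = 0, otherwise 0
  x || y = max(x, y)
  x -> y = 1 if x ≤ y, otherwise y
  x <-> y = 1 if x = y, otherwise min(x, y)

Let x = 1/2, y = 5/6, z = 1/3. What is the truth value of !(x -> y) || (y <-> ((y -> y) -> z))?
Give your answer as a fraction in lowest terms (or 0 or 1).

x -> y = 1/2 -> 5/6 = 1
!(x -> y) = !1 = 0
y -> y = 5/6 -> 5/6 = 1
(y -> y) -> z = 1 -> 1/3 = 1/3
y <-> ((y -> y) -> z) = 5/6 <-> 1/3 = 1/3
!(x -> y) || (y <-> ((y -> y) -> z)) = 0 || 1/3 = 1/3

1/3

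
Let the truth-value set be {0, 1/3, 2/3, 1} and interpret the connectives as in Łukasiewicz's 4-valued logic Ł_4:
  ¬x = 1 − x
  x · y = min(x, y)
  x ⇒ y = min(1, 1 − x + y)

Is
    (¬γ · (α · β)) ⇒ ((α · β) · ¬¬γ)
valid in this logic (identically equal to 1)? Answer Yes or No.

Counterexample: take α = 1/3, β = 1/3, γ = 0.
¬γ = ¬0 = 1
α · β = 1/3 · 1/3 = 1/3
¬γ · (α · β) = 1 · 1/3 = 1/3
α · β = 1/3 · 1/3 = 1/3
¬γ = ¬0 = 1
¬¬γ = ¬1 = 0
(α · β) · ¬¬γ = 1/3 · 0 = 0
(¬γ · (α · β)) ⇒ ((α · β) · ¬¬γ) = 1/3 ⇒ 0 = 2/3
This gives 2/3 ≠ 1.

No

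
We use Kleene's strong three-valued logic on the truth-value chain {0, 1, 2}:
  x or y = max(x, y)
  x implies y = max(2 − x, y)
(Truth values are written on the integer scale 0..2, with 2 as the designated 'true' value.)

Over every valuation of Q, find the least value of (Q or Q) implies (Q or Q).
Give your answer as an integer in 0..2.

1

Take Q = 1:
Q or Q = 1 or 1 = 1
Q or Q = 1 or 1 = 1
(Q or Q) implies (Q or Q) = 1 implies 1 = 1
No assignment yields a value below 1, so this is the minimum.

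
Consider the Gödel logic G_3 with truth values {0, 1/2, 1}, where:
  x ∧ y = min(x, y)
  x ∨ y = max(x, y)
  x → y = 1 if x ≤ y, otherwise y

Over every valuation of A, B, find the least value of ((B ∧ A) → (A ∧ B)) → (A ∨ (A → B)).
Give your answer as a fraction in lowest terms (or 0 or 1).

Take A = 1/2, B = 0:
B ∧ A = 0 ∧ 1/2 = 0
A ∧ B = 1/2 ∧ 0 = 0
(B ∧ A) → (A ∧ B) = 0 → 0 = 1
A → B = 1/2 → 0 = 0
A ∨ (A → B) = 1/2 ∨ 0 = 1/2
((B ∧ A) → (A ∧ B)) → (A ∨ (A → B)) = 1 → 1/2 = 1/2
No assignment yields a value below 1/2, so this is the minimum.

1/2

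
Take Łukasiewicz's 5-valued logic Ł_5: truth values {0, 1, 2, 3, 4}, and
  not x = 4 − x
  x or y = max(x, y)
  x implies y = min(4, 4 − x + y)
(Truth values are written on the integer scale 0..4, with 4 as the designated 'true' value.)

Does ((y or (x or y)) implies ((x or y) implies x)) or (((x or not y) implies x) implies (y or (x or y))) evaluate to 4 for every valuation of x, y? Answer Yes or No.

No

Counterexample: take x = 1, y = 3.
x or y = 1 or 3 = 3
y or (x or y) = 3 or 3 = 3
x or y = 1 or 3 = 3
(x or y) implies x = 3 implies 1 = 2
(y or (x or y)) implies ((x or y) implies x) = 3 implies 2 = 3
not y = not 3 = 1
x or not y = 1 or 1 = 1
(x or not y) implies x = 1 implies 1 = 4
x or y = 1 or 3 = 3
y or (x or y) = 3 or 3 = 3
((x or not y) implies x) implies (y or (x or y)) = 4 implies 3 = 3
((y or (x or y)) implies ((x or y) implies x)) or (((x or not y) implies x) implies (y or (x or y))) = 3 or 3 = 3
This gives 3 ≠ 4.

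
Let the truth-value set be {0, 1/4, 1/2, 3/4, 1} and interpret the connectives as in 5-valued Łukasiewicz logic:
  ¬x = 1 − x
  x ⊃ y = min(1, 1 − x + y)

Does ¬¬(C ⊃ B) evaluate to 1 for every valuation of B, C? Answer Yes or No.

No

Counterexample: take B = 0, C = 1/4.
C ⊃ B = 1/4 ⊃ 0 = 3/4
¬(C ⊃ B) = ¬3/4 = 1/4
¬¬(C ⊃ B) = ¬1/4 = 3/4
This gives 3/4 ≠ 1.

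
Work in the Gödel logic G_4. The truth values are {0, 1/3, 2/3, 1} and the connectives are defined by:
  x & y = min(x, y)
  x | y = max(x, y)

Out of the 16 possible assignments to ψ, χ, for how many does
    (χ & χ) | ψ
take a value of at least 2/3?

ψ = 0, χ = 0 ↦ 0  <
ψ = 0, χ = 1/3 ↦ 1/3  <
ψ = 0, χ = 2/3 ↦ 2/3  ≥
ψ = 0, χ = 1 ↦ 1  ≥
ψ = 1/3, χ = 0 ↦ 1/3  <
ψ = 1/3, χ = 1/3 ↦ 1/3  <
ψ = 1/3, χ = 2/3 ↦ 2/3  ≥
ψ = 1/3, χ = 1 ↦ 1  ≥
ψ = 2/3, χ = 0 ↦ 2/3  ≥
ψ = 2/3, χ = 1/3 ↦ 2/3  ≥
ψ = 2/3, χ = 2/3 ↦ 2/3  ≥
ψ = 2/3, χ = 1 ↦ 1  ≥
ψ = 1, χ = 0 ↦ 1  ≥
ψ = 1, χ = 1/3 ↦ 1  ≥
ψ = 1, χ = 2/3 ↦ 1  ≥
ψ = 1, χ = 1 ↦ 1  ≥
So 12 of the 16 assignments meet the threshold.

12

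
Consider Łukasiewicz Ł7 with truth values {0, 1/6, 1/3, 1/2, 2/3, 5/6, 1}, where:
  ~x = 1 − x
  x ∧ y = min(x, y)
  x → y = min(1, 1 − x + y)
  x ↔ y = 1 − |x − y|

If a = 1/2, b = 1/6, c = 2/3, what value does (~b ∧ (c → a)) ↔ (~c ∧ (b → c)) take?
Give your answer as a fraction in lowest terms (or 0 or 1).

1/2

~b = ~1/6 = 5/6
c → a = 2/3 → 1/2 = 5/6
~b ∧ (c → a) = 5/6 ∧ 5/6 = 5/6
~c = ~2/3 = 1/3
b → c = 1/6 → 2/3 = 1
~c ∧ (b → c) = 1/3 ∧ 1 = 1/3
(~b ∧ (c → a)) ↔ (~c ∧ (b → c)) = 5/6 ↔ 1/3 = 1/2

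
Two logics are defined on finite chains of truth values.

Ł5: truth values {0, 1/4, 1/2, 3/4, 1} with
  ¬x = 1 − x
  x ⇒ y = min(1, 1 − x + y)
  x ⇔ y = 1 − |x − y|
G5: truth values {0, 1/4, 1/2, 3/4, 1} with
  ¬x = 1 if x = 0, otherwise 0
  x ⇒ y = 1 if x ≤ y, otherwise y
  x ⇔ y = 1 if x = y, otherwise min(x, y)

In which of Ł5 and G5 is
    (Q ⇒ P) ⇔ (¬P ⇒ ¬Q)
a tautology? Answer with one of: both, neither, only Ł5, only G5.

only Ł5

In Ł5: every assignment gives 1 — tautology.
In G5: at P = 1/4, Q = 1/2 the value is 1/4 — not a tautology.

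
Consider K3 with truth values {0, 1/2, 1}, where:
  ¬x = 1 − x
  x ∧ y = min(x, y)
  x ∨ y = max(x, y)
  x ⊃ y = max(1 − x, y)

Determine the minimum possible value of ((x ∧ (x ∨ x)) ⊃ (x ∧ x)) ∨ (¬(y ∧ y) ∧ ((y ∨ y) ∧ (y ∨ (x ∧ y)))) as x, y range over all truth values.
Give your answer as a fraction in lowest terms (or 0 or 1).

Take x = 1/2, y = 0:
x ∨ x = 1/2 ∨ 1/2 = 1/2
x ∧ (x ∨ x) = 1/2 ∧ 1/2 = 1/2
x ∧ x = 1/2 ∧ 1/2 = 1/2
(x ∧ (x ∨ x)) ⊃ (x ∧ x) = 1/2 ⊃ 1/2 = 1/2
y ∧ y = 0 ∧ 0 = 0
¬(y ∧ y) = ¬0 = 1
y ∨ y = 0 ∨ 0 = 0
x ∧ y = 1/2 ∧ 0 = 0
y ∨ (x ∧ y) = 0 ∨ 0 = 0
(y ∨ y) ∧ (y ∨ (x ∧ y)) = 0 ∧ 0 = 0
¬(y ∧ y) ∧ ((y ∨ y) ∧ (y ∨ (x ∧ y))) = 1 ∧ 0 = 0
((x ∧ (x ∨ x)) ⊃ (x ∧ x)) ∨ (¬(y ∧ y) ∧ ((y ∨ y) ∧ (y ∨ (x ∧ y)))) = 1/2 ∨ 0 = 1/2
No assignment yields a value below 1/2, so this is the minimum.

1/2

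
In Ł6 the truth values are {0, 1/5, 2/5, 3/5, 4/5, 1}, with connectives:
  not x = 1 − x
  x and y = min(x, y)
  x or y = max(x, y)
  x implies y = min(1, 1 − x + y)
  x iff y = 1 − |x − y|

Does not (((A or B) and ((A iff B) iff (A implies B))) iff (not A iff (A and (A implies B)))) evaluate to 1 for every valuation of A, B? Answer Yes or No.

No

Counterexample: take A = 0, B = 0.
A or B = 0 or 0 = 0
A iff B = 0 iff 0 = 1
A implies B = 0 implies 0 = 1
(A iff B) iff (A implies B) = 1 iff 1 = 1
(A or B) and ((A iff B) iff (A implies B)) = 0 and 1 = 0
not A = not 0 = 1
A implies B = 0 implies 0 = 1
A and (A implies B) = 0 and 1 = 0
not A iff (A and (A implies B)) = 1 iff 0 = 0
((A or B) and ((A iff B) iff (A implies B))) iff (not A iff (A and (A implies B))) = 0 iff 0 = 1
not (((A or B) and ((A iff B) iff (A implies B))) iff (not A iff (A and (A implies B)))) = not 1 = 0
This gives 0 ≠ 1.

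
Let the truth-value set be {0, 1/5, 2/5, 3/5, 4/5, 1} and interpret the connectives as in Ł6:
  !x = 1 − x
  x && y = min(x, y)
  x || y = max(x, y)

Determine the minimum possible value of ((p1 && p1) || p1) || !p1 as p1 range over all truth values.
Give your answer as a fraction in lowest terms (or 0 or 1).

Take p1 = 2/5:
p1 && p1 = 2/5 && 2/5 = 2/5
(p1 && p1) || p1 = 2/5 || 2/5 = 2/5
!p1 = !2/5 = 3/5
((p1 && p1) || p1) || !p1 = 2/5 || 3/5 = 3/5
No assignment yields a value below 3/5, so this is the minimum.

3/5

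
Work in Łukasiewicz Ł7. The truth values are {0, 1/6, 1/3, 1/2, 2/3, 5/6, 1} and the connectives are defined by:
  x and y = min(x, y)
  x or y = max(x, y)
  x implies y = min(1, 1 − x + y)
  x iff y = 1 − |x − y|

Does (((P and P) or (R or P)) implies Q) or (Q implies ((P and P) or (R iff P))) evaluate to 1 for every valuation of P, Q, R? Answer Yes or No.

No

Counterexample: take P = 0, Q = 1/6, R = 1.
P and P = 0 and 0 = 0
R or P = 1 or 0 = 1
(P and P) or (R or P) = 0 or 1 = 1
((P and P) or (R or P)) implies Q = 1 implies 1/6 = 1/6
P and P = 0 and 0 = 0
R iff P = 1 iff 0 = 0
(P and P) or (R iff P) = 0 or 0 = 0
Q implies ((P and P) or (R iff P)) = 1/6 implies 0 = 5/6
(((P and P) or (R or P)) implies Q) or (Q implies ((P and P) or (R iff P))) = 1/6 or 5/6 = 5/6
This gives 5/6 ≠ 1.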